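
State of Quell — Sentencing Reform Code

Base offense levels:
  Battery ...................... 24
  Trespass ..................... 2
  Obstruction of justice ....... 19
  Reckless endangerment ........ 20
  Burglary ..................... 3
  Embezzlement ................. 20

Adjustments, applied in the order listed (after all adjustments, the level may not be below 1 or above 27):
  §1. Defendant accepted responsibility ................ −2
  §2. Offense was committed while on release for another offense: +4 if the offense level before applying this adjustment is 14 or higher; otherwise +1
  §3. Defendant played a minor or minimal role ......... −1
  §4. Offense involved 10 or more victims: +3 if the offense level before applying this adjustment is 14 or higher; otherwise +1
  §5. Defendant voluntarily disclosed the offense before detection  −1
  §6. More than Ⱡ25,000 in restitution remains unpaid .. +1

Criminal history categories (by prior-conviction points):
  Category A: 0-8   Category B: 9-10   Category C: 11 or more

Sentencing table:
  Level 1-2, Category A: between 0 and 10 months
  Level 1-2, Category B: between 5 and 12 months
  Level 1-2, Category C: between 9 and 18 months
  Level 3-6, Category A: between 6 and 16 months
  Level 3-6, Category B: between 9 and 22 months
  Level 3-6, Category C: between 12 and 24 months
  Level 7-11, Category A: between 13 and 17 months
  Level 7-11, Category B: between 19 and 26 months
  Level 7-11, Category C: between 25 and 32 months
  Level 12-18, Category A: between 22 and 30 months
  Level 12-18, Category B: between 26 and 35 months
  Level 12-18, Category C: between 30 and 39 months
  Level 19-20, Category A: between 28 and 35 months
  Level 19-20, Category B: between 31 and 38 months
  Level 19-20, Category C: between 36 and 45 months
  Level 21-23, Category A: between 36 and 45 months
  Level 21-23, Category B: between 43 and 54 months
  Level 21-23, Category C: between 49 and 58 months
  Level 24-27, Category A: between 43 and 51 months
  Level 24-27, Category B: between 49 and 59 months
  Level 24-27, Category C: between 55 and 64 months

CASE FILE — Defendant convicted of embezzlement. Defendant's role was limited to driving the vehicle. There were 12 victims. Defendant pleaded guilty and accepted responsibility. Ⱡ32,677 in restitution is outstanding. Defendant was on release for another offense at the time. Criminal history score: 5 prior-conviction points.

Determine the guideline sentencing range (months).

Base offense level for embezzlement: 20.
§1 applies: 20 − 2 = 18.
§2 applies (level before this adjustment is 18 ≥ 14, so +4): 18 + 4 = 22.
§3 applies: 22 − 1 = 21.
§4 applies (level before this adjustment is 21 ≥ 14, so +3): 21 + 3 = 24.
§5 does not apply.
§6 applies: 24 + 1 = 25.
Final offense level: 25.
Criminal history: 5 prior points → Category A (0-8).
Level 25 falls in the 24-27 band.
Grid: Level 24-27 × Category A = 43-51 months.

43-51 months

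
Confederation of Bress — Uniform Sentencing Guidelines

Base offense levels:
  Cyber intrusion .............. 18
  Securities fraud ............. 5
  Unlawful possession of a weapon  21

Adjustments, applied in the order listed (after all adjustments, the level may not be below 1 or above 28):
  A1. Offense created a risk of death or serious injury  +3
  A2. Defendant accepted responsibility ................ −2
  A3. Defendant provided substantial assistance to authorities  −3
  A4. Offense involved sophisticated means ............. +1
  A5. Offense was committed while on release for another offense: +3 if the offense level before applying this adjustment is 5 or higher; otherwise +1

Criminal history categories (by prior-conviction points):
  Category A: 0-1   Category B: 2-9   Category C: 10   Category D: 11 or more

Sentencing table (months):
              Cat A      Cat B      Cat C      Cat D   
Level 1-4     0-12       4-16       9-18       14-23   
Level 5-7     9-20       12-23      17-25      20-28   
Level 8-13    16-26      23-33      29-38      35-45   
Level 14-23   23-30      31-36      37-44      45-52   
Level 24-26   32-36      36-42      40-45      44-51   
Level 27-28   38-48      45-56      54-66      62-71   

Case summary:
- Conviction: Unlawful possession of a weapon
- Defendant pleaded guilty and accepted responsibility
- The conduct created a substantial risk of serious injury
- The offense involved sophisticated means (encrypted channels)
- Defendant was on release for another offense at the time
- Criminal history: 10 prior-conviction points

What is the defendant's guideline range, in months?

40-45 months

Base offense level for unlawful possession of a weapon: 21.
A1 applies: 21 + 3 = 24.
A2 applies: 24 − 2 = 22.
A3 does not apply.
A4 applies: 22 + 1 = 23.
A5 applies (level before this adjustment is 23 ≥ 5, so +3): 23 + 3 = 26.
Final offense level: 26.
Criminal history: 10 prior points → Category C (10).
Level 26 falls in the 24-26 band.
Grid: Level 24-26 × Category C = 40-45 months.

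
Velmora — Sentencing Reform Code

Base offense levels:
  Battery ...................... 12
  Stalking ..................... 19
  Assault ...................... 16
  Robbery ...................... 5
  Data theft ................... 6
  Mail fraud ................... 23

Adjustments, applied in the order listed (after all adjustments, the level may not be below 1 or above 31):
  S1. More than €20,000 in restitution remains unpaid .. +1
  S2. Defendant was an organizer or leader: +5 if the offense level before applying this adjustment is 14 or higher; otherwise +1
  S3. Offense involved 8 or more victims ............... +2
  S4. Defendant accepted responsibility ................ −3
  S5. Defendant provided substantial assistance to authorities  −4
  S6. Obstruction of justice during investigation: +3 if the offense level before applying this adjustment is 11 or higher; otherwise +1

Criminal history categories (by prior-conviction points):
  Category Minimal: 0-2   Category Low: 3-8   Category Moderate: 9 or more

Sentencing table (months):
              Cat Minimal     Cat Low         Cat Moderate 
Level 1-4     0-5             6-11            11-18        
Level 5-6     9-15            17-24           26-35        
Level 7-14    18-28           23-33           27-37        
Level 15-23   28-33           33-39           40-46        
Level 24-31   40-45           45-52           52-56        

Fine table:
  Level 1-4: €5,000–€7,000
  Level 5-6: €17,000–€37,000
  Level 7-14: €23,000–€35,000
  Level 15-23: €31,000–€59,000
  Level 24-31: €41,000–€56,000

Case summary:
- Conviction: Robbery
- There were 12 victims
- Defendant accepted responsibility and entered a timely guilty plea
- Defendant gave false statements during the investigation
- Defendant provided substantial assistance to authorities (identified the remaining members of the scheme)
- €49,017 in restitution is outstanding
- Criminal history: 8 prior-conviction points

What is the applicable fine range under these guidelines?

€5,000–€7,000

Base offense level for robbery: 5.
S1 applies: 5 + 1 = 6.
S2 does not apply.
S3 applies: 6 + 2 = 8.
S4 applies: 8 − 3 = 5.
S5 applies: 5 − 4 = 1.
S6 applies (level before this adjustment is 1 < 11, so +1): 1 + 1 = 2.
Final offense level: 2.
Level 2 falls in the 1-4 band.
Fine table: Level 1-4 → €5,000–€7,000.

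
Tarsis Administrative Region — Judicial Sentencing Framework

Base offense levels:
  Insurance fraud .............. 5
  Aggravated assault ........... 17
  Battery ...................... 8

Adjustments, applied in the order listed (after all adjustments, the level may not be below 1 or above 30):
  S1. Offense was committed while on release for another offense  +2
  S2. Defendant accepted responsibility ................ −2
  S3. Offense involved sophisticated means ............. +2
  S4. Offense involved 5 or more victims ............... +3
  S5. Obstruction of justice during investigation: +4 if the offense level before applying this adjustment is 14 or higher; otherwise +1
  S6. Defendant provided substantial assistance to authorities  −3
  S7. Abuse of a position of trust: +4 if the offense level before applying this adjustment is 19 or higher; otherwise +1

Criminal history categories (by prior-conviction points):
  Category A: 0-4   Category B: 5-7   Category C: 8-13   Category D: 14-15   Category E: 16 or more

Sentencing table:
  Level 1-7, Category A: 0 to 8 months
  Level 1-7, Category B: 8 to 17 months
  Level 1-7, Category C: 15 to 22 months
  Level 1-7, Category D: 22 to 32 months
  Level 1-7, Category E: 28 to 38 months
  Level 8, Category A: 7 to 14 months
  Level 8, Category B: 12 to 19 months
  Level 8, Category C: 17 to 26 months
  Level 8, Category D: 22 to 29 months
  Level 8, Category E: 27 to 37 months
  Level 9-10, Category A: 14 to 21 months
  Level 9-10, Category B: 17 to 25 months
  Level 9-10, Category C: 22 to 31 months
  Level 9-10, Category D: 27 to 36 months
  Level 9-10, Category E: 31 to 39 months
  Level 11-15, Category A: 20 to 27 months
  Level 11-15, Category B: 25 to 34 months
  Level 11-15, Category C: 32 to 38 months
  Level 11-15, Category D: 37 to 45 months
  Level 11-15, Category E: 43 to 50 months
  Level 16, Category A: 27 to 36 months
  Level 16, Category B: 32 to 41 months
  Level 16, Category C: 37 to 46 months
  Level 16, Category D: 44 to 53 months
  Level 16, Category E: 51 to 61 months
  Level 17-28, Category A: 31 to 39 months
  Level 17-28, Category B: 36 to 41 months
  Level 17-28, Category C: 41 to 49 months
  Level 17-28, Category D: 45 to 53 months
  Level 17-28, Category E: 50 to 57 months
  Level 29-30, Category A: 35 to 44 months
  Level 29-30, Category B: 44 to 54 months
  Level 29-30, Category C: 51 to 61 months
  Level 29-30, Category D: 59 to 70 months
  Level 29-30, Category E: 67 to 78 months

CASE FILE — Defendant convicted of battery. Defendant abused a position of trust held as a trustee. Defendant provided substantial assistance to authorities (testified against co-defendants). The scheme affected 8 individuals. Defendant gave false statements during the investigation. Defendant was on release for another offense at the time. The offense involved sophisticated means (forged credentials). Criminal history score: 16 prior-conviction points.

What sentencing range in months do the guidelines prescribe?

50-57 months

Base offense level for battery: 8.
S1 applies: 8 + 2 = 10.
S3 applies: 10 + 2 = 12.
S4 applies: 12 + 3 = 15.
S5 applies (level before this adjustment is 15 ≥ 14, so +4): 15 + 4 = 19.
S6 applies: 19 − 3 = 16.
S7 applies (level before this adjustment is 16 < 19, so +1): 16 + 1 = 17.
Final offense level: 17.
Criminal history: 16 prior points → Category E (16+).
Level 17 falls in the 17-28 band.
Grid: Level 17-28 × Category E = 50-57 months.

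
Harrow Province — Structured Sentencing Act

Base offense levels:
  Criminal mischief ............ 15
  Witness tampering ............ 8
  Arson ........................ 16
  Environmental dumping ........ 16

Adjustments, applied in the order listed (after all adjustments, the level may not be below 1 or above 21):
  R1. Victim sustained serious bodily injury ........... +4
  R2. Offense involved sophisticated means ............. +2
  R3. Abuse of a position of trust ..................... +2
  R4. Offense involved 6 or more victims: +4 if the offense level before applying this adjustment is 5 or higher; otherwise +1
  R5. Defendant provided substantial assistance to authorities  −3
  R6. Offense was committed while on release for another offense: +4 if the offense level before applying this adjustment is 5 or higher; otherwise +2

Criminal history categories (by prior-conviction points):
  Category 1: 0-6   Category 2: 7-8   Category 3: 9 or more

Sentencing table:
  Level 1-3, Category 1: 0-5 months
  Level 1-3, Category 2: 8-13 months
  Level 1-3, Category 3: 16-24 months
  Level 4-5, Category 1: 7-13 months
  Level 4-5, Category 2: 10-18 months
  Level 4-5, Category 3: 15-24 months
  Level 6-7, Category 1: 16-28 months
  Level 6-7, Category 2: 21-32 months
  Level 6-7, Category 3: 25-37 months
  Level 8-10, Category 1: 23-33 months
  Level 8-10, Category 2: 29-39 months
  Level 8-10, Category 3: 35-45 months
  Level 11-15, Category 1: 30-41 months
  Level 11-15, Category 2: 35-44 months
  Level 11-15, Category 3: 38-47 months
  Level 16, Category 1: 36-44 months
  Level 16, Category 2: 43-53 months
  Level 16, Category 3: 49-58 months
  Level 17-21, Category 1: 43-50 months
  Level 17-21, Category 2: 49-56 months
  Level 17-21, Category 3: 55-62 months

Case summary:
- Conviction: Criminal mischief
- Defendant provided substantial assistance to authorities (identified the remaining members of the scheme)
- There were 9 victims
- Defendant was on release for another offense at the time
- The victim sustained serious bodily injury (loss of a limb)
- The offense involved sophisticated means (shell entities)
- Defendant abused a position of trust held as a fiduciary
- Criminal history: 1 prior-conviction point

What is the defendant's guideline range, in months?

Base offense level for criminal mischief: 15.
R1 applies: 15 + 4 = 19.
R2 applies: 19 + 2 = 21.
R3 applies: 21 + 2 = 23.
R4 applies (level before this adjustment is 23 ≥ 5, so +4): 23 + 4 = 27.
R5 applies: 27 − 3 = 24.
R6 applies (level before this adjustment is 24 ≥ 5, so +4): 24 + 4 = 28.
Level 28 exceeds the maximum of 21; capped at 21.
Final offense level: 21.
Criminal history: 1 prior point → Category 1 (0-6).
Level 21 falls in the 17-21 band.
Grid: Level 17-21 × Category 1 = 43-50 months.

43-50 months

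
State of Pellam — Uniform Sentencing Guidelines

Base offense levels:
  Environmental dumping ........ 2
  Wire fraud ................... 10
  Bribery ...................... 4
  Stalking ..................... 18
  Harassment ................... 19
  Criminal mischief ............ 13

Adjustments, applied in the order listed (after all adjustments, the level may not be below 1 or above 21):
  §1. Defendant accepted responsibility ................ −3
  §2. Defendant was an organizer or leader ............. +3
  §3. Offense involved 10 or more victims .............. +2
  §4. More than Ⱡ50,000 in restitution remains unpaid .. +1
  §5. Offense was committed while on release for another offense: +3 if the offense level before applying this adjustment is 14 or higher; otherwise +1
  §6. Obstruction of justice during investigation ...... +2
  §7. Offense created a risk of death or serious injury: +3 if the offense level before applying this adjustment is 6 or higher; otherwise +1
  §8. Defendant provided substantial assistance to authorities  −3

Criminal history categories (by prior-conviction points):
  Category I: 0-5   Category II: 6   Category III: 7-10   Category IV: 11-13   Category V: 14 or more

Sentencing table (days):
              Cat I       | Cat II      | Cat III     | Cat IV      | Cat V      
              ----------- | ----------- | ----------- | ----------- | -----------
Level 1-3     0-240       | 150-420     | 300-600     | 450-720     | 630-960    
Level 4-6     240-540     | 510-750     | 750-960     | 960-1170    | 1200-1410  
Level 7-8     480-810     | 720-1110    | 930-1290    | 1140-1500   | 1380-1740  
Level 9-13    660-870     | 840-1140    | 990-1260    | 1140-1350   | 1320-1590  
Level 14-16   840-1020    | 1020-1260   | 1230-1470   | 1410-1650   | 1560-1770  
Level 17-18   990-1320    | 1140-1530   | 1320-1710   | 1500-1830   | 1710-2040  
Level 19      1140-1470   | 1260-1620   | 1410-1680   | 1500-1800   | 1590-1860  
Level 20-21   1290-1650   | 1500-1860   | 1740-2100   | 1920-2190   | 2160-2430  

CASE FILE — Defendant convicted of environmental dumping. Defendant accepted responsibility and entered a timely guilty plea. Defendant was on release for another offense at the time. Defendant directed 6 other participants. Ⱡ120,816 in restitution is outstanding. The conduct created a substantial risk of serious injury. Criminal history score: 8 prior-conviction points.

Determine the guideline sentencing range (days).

750-960 days

Base offense level for environmental dumping: 2.
§1 applies: 2 − 3 = -1.
§2 applies: -1 + 3 = 2.
§4 applies: 2 + 1 = 3.
§5 applies (level before this adjustment is 3 < 14, so +1): 3 + 1 = 4.
§6 does not apply.
§7 applies (level before this adjustment is 4 < 6, so +1): 4 + 1 = 5.
§8 does not apply.
Final offense level: 5.
Criminal history: 8 prior points → Category III (7-10).
Level 5 falls in the 4-6 band.
Grid: Level 4-6 × Category III = 750-960 days.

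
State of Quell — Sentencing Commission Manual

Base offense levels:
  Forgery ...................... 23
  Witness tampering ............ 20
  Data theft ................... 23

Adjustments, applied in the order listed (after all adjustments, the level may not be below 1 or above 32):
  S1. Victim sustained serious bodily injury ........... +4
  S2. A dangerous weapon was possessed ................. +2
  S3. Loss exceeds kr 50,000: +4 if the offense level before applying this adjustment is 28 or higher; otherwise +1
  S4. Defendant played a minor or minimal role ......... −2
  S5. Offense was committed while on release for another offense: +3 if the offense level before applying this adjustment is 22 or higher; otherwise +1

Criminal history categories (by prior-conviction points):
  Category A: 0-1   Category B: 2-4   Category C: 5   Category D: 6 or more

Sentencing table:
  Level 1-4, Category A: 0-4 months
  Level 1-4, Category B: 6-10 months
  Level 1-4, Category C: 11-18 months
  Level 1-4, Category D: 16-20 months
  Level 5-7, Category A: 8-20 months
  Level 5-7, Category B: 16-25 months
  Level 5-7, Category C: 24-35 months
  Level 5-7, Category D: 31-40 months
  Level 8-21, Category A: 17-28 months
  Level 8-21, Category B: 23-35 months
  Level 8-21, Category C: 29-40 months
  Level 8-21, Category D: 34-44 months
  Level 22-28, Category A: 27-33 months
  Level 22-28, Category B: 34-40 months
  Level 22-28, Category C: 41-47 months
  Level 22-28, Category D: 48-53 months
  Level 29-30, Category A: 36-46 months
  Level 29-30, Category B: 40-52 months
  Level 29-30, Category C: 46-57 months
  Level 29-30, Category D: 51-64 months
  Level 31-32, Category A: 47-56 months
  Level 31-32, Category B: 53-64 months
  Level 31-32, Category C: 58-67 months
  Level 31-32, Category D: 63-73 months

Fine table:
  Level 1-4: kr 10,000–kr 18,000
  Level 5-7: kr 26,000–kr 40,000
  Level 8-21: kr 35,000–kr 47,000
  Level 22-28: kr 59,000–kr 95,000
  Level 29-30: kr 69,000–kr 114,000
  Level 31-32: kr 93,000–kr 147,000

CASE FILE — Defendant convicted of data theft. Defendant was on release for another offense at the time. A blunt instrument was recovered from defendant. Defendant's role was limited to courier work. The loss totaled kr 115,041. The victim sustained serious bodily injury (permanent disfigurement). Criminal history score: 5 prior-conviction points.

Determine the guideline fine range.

kr 93,000–kr 147,000

Base offense level for data theft: 23.
S1 applies: 23 + 4 = 27.
S2 applies: 27 + 2 = 29.
S3 applies (level before this adjustment is 29 ≥ 28, so +4): 29 + 4 = 33.
S4 applies: 33 − 2 = 31.
S5 applies (level before this adjustment is 31 ≥ 22, so +3): 31 + 3 = 34.
Level 34 exceeds the maximum of 32; capped at 32.
Final offense level: 32.
Level 32 falls in the 31-32 band.
Fine table: Level 31-32 → kr 93,000–kr 147,000.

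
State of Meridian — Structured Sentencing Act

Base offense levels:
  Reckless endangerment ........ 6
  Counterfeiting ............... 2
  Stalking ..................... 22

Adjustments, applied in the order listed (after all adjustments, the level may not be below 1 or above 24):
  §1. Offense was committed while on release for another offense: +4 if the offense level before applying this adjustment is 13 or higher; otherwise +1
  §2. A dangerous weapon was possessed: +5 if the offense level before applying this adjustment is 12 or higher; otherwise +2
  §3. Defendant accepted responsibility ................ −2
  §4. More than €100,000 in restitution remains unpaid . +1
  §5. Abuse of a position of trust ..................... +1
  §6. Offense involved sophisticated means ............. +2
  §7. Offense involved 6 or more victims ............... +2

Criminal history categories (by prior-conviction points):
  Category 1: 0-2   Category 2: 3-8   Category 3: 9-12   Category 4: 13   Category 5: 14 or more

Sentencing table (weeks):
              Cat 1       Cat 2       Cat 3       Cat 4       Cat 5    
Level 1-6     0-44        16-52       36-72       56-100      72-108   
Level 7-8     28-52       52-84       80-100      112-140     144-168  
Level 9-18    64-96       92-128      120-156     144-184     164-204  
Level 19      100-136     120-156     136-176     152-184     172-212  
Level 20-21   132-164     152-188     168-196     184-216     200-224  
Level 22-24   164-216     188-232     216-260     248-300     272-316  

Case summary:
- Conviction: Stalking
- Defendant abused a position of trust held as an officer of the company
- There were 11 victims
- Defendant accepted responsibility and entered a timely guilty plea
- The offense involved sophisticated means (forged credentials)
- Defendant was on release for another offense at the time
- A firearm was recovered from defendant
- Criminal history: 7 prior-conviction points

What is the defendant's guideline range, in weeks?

188-232 weeks

Base offense level for stalking: 22.
§1 applies (level before this adjustment is 22 ≥ 13, so +4): 22 + 4 = 26.
§2 applies (level before this adjustment is 26 ≥ 12, so +5): 26 + 5 = 31.
§3 applies: 31 − 2 = 29.
§5 applies: 29 + 1 = 30.
§6 applies: 30 + 2 = 32.
§7 applies: 32 + 2 = 34.
Level 34 exceeds the maximum of 24; capped at 24.
Final offense level: 24.
Criminal history: 7 prior points → Category 2 (3-8).
Level 24 falls in the 22-24 band.
Grid: Level 22-24 × Category 2 = 188-232 weeks.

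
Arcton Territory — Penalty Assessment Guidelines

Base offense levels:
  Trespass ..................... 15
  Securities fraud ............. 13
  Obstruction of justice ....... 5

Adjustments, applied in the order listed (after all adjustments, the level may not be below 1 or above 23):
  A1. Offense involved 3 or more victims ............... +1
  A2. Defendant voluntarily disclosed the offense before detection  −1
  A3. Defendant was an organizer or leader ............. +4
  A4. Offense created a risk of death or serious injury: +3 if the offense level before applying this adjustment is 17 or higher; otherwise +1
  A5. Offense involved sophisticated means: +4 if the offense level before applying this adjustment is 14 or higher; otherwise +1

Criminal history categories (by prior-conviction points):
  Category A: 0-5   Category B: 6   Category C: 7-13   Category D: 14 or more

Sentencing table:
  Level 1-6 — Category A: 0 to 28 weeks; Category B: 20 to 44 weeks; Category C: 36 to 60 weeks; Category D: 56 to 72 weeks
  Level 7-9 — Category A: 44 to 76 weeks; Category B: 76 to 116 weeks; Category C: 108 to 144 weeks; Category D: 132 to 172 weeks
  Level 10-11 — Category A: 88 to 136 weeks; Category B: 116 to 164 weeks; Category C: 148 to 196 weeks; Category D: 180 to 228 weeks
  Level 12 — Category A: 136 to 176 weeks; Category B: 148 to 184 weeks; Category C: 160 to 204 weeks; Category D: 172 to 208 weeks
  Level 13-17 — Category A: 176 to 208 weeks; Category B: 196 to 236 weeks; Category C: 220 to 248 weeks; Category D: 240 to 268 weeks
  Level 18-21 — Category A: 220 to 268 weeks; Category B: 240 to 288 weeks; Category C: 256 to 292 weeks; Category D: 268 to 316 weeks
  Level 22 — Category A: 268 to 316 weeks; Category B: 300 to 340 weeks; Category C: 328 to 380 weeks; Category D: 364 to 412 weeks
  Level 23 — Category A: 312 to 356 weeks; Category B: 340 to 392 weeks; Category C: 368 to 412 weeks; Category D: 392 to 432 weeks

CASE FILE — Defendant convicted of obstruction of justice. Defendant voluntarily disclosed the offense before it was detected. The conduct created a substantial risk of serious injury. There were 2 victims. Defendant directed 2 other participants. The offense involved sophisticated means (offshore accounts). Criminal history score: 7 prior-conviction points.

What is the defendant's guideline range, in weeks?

Base offense level for obstruction of justice: 5.
A1 does not apply.
A2 applies: 5 − 1 = 4.
A3 applies: 4 + 4 = 8.
A4 applies (level before this adjustment is 8 < 17, so +1): 8 + 1 = 9.
A5 applies (level before this adjustment is 9 < 14, so +1): 9 + 1 = 10.
Final offense level: 10.
Criminal history: 7 prior points → Category C (7-13).
Level 10 falls in the 10-11 band.
Grid: Level 10-11 × Category C = 148-196 weeks.

148-196 weeks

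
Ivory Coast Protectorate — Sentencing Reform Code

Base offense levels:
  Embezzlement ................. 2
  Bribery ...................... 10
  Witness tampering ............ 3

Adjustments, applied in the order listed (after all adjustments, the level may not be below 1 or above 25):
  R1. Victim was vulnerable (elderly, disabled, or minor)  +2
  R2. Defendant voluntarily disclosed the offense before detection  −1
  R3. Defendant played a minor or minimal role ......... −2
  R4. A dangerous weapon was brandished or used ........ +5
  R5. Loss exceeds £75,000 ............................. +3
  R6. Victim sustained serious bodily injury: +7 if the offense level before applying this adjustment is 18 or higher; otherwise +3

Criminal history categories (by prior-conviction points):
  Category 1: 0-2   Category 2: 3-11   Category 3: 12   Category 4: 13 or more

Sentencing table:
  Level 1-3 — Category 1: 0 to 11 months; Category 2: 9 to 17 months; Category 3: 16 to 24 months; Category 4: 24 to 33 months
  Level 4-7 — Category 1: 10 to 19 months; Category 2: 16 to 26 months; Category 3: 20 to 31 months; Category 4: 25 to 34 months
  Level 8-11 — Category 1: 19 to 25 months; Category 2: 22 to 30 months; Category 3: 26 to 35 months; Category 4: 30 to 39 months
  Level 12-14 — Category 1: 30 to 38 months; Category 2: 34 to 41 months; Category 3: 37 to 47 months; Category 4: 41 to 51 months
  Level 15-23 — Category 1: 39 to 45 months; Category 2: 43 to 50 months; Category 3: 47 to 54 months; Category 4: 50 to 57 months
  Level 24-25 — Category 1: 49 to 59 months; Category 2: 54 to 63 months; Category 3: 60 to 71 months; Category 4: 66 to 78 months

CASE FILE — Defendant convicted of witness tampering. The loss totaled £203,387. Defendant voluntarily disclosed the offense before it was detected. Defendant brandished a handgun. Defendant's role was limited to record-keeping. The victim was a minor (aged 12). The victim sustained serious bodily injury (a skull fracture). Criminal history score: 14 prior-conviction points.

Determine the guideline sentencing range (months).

41-51 months

Base offense level for witness tampering: 3.
R1 applies: 3 + 2 = 5.
R2 applies: 5 − 1 = 4.
R3 applies: 4 − 2 = 2.
R4 applies: 2 + 5 = 7.
R5 applies: 7 + 3 = 10.
R6 applies (level before this adjustment is 10 < 18, so +3): 10 + 3 = 13.
Final offense level: 13.
Criminal history: 14 prior points → Category 4 (13+).
Level 13 falls in the 12-14 band.
Grid: Level 12-14 × Category 4 = 41-51 months.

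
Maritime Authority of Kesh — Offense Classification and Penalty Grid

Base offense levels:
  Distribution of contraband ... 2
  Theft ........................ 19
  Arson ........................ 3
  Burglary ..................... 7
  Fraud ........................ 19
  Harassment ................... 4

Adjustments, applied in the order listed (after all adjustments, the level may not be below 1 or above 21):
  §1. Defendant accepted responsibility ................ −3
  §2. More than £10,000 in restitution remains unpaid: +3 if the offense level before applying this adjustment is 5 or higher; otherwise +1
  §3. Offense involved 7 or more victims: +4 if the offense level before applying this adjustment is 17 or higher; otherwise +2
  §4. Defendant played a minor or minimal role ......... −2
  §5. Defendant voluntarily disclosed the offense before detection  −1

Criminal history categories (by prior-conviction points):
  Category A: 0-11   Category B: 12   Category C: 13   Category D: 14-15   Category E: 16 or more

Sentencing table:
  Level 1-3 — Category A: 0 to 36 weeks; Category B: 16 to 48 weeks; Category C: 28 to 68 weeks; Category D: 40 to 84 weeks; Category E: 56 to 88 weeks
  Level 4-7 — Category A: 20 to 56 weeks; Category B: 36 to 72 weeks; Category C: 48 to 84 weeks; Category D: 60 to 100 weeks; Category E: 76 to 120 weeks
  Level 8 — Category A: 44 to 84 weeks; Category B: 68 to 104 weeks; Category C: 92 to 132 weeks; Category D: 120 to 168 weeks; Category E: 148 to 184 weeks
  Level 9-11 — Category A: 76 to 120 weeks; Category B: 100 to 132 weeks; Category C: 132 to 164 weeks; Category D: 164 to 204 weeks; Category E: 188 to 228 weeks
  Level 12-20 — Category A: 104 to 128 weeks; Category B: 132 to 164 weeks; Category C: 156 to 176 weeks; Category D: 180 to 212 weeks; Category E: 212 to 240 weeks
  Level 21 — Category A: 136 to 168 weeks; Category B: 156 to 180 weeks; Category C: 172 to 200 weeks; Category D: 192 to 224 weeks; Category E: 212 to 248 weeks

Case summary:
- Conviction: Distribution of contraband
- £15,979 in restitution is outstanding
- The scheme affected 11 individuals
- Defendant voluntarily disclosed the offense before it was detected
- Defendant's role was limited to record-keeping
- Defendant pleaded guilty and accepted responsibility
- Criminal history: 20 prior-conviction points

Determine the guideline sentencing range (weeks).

56-88 weeks

Base offense level for distribution of contraband: 2.
§1 applies: 2 − 3 = -1.
§2 applies (level before this adjustment is -1 < 5, so +1): -1 + 1 = 0.
§3 applies (level before this adjustment is 0 < 17, so +2): 0 + 2 = 2.
§4 applies: 2 − 2 = 0.
§5 applies: 0 − 1 = -1.
Level -1 is below the minimum of 1; floored at 1.
Final offense level: 1.
Criminal history: 20 prior points → Category E (16+).
Level 1 falls in the 1-3 band.
Grid: Level 1-3 × Category E = 56-88 weeks.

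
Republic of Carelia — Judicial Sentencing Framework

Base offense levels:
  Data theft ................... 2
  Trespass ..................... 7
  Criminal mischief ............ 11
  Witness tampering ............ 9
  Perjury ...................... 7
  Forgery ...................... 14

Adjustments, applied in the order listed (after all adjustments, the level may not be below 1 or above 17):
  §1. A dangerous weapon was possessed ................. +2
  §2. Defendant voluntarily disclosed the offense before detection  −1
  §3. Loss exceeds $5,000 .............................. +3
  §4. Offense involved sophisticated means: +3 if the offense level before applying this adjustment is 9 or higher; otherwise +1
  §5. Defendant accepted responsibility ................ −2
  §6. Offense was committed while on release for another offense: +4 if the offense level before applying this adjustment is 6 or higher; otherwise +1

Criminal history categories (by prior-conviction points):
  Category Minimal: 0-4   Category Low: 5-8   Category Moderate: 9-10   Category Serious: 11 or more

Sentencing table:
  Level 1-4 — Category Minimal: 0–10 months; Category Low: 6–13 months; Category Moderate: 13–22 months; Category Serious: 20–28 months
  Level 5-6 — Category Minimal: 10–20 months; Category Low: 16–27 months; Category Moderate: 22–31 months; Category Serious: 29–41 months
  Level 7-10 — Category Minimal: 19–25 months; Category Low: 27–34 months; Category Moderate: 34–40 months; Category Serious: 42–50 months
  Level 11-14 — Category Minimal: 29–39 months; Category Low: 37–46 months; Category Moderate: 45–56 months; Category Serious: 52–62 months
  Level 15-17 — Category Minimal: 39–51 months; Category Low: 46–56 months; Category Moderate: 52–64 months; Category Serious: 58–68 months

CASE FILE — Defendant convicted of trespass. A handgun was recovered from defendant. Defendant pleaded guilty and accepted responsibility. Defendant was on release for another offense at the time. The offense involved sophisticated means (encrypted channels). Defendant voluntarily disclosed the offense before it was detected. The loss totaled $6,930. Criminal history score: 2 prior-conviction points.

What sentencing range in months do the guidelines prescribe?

Base offense level for trespass: 7.
§1 applies: 7 + 2 = 9.
§2 applies: 9 − 1 = 8.
§3 applies: 8 + 3 = 11.
§4 applies (level before this adjustment is 11 ≥ 9, so +3): 11 + 3 = 14.
§5 applies: 14 − 2 = 12.
§6 applies (level before this adjustment is 12 ≥ 6, so +4): 12 + 4 = 16.
Final offense level: 16.
Criminal history: 2 prior points → Category Minimal (0-4).
Level 16 falls in the 15-17 band.
Grid: Level 15-17 × Category Minimal = 39-51 months.

39-51 months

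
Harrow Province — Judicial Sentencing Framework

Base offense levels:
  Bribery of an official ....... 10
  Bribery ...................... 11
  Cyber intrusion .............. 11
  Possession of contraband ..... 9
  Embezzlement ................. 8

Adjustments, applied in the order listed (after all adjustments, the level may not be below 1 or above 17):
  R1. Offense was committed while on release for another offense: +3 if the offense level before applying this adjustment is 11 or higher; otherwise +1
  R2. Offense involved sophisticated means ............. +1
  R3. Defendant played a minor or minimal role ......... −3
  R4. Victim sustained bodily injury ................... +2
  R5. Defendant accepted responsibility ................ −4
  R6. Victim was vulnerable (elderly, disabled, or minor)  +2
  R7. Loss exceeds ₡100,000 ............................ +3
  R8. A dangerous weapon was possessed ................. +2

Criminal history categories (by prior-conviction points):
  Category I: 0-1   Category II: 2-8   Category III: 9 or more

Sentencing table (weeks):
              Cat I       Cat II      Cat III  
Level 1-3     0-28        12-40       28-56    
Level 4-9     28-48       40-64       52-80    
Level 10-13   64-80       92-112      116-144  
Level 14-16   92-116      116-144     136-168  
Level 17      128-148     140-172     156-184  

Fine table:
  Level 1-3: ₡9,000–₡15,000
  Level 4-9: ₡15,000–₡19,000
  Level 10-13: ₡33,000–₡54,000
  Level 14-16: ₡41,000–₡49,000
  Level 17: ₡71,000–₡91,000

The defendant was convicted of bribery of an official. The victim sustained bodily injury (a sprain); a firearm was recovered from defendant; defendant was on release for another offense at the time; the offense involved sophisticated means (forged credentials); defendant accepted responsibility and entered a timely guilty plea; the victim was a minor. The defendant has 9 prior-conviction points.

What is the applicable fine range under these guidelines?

₡41,000–₡49,000

Base offense level for bribery of an official: 10.
R1 applies (level before this adjustment is 10 < 11, so +1): 10 + 1 = 11.
R2 applies: 11 + 1 = 12.
R4 applies: 12 + 2 = 14.
R5 applies: 14 − 4 = 10.
R6 applies: 10 + 2 = 12.
R7 does not apply.
R8 applies: 12 + 2 = 14.
Final offense level: 14.
Level 14 falls in the 14-16 band.
Fine table: Level 14-16 → ₡41,000–₡49,000.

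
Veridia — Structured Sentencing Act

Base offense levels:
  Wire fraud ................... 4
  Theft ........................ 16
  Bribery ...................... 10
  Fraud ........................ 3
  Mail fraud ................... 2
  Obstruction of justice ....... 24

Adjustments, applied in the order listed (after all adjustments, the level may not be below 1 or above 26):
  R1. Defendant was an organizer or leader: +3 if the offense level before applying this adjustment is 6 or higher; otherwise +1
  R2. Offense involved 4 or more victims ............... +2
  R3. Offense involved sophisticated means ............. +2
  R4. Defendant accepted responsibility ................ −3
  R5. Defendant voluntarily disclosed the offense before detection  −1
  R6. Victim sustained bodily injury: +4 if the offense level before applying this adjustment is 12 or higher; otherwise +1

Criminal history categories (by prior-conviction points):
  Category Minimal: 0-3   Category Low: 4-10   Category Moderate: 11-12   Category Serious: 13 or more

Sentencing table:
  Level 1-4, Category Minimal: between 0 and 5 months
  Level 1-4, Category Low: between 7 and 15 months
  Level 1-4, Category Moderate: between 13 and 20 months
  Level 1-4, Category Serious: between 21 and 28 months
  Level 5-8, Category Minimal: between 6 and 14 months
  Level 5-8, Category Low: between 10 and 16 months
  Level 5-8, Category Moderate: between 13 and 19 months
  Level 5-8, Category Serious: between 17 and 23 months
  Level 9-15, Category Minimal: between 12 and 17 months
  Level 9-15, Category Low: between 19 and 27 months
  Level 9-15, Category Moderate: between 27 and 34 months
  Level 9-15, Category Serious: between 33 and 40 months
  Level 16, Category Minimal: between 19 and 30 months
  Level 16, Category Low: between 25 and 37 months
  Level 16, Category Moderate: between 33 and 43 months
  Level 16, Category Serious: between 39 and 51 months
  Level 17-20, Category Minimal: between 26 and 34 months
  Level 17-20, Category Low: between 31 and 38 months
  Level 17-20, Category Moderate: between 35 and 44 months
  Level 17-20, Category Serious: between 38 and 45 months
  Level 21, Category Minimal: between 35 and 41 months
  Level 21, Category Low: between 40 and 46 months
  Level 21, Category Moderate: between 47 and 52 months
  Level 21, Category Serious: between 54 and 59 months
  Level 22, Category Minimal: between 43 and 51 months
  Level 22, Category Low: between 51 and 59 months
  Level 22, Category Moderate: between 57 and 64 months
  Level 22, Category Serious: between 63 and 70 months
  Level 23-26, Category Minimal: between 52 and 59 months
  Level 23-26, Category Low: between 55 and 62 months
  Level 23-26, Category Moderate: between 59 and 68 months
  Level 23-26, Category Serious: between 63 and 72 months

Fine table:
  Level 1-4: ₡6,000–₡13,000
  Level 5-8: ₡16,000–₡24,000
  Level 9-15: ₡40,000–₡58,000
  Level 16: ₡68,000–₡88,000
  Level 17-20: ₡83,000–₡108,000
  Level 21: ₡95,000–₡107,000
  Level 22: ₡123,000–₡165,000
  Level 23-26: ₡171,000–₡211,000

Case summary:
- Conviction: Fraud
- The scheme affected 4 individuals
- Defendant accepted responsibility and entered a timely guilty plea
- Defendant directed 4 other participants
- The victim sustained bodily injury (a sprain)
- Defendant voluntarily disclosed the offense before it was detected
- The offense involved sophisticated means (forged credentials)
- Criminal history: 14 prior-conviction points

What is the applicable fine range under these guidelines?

₡16,000–₡24,000

Base offense level for fraud: 3.
R1 applies (level before this adjustment is 3 < 6, so +1): 3 + 1 = 4.
R2 applies: 4 + 2 = 6.
R3 applies: 6 + 2 = 8.
R4 applies: 8 − 3 = 5.
R5 applies: 5 − 1 = 4.
R6 applies (level before this adjustment is 4 < 12, so +1): 4 + 1 = 5.
Final offense level: 5.
Level 5 falls in the 5-8 band.
Fine table: Level 5-8 → ₡16,000–₡24,000.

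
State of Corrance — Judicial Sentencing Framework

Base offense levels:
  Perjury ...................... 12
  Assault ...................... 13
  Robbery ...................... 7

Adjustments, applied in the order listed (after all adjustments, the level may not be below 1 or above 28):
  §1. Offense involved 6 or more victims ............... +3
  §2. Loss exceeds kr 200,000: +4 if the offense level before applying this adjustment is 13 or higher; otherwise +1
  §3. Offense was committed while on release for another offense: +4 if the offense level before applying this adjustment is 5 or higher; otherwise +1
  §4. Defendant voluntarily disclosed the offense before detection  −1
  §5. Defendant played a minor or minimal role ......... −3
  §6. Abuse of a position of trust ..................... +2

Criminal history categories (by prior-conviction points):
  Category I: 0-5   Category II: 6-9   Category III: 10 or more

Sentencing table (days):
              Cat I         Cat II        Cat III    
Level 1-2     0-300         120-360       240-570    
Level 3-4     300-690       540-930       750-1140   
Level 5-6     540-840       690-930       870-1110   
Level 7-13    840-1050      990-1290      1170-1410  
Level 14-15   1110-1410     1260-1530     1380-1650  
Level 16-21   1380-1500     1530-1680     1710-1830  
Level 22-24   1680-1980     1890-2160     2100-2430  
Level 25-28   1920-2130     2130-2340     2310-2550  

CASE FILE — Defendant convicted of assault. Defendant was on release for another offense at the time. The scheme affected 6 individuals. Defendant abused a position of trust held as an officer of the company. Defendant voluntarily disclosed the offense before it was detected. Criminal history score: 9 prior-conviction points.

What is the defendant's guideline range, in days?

Base offense level for assault: 13.
§1 applies: 13 + 3 = 16.
§2 does not apply.
§3 applies (level before this adjustment is 16 ≥ 5, so +4): 16 + 4 = 20.
§4 applies: 20 − 1 = 19.
§5 does not apply.
§6 applies: 19 + 2 = 21.
Final offense level: 21.
Criminal history: 9 prior points → Category II (6-9).
Level 21 falls in the 16-21 band.
Grid: Level 16-21 × Category II = 1530-1680 days.

1530-1680 days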